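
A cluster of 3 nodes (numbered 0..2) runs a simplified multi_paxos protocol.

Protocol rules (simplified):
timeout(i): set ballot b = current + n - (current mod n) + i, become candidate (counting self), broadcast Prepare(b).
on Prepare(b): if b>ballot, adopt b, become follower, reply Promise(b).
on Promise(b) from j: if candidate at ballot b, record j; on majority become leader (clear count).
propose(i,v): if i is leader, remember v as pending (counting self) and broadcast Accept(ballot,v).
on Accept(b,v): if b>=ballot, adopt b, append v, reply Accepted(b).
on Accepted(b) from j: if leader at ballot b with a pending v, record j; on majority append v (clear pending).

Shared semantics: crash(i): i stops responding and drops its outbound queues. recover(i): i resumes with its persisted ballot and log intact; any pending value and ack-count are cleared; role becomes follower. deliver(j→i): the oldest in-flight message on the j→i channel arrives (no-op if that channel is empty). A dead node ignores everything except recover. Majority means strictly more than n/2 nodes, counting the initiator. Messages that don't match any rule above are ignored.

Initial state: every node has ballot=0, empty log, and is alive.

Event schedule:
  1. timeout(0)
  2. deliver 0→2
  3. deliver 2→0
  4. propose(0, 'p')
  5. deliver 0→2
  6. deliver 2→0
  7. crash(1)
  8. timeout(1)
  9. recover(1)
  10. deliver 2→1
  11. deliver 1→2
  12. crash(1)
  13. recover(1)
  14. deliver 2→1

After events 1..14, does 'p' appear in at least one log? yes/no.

yes

1. timeout(0):  <0:cand b3 ->
2. deliver 0→2:  <2:foll b3 ->
3. deliver 2→0:  <0:lead b3 ->
4. propose(0,'p'):  nop
5. deliver 0→2:  <2:foll b3 p>
6. deliver 2→0:  <0:lead b3 p>
7. crash(1):  <1:✗foll b0 ->
8. timeout(1):  nop
9. recover(1):  <1:foll b0 ->
10. deliver 2→1:  nop
11. deliver 1→2:  nop
12. crash(1):  <1:✗foll b0 ->
13. recover(1):  <1:foll b0 ->
14. deliver 2→1:  nop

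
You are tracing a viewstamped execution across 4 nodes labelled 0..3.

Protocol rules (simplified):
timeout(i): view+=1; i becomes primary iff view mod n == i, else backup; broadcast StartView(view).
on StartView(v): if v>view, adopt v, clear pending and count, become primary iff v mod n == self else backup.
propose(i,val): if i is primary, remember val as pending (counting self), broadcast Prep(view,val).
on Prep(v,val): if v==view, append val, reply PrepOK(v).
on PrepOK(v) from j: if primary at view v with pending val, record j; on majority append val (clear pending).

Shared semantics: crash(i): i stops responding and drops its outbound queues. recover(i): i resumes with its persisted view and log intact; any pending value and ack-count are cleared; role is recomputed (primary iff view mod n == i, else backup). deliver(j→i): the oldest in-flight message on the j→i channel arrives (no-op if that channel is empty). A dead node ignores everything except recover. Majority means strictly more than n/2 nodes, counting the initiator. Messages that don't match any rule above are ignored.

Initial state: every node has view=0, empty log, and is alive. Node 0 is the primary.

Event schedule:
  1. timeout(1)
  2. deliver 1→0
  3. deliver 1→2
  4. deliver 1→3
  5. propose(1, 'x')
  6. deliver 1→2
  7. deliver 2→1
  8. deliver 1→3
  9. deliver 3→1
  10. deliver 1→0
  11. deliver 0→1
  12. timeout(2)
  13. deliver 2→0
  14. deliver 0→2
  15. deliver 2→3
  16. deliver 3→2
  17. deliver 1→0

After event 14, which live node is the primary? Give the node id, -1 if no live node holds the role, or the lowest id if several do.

1. timeout(1):  <1:prim v1 ->
2. deliver 1→0:  <0:back v1 ->
3. deliver 1→2:  <2:back v1 ->
4. deliver 1→3:  <3:back v1 ->
5. propose(1,'x'):  nop
6. deliver 1→2:  <2:back v1 x>
7. deliver 2→1:  nop
8. deliver 1→3:  <3:back v1 x>
9. deliver 3→1:  <1:prim v1 x>
10. deliver 1→0:  <0:back v1 x>
11. deliver 0→1:  nop
12. timeout(2):  <2:prim v2 x>
13. deliver 2→0:  <0:back v2 x>
14. deliver 0→2:  nop

1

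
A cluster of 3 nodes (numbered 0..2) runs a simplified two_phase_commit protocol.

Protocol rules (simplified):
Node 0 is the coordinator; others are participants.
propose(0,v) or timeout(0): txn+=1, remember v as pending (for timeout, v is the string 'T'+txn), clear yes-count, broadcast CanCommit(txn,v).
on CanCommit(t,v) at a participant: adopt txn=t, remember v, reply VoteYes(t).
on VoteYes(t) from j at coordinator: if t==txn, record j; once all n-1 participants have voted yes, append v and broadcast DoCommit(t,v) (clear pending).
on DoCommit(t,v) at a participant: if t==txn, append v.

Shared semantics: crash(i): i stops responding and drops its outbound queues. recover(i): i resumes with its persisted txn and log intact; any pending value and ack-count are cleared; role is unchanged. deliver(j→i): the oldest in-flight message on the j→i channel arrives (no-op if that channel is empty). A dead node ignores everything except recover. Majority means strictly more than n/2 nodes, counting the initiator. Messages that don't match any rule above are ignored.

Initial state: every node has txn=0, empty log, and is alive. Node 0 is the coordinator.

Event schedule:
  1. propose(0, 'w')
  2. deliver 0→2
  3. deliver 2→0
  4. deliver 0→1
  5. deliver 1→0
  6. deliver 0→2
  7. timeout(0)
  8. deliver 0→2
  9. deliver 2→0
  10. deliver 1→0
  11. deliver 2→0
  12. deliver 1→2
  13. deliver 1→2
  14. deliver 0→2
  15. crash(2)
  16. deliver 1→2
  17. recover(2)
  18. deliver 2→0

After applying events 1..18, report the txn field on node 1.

1

[1] propose(0,'w') → N0(coor t1 [-])
[2] deliver 0→2 → N2(part t1 [-])
[3] deliver 2→0 → ∅
[4] deliver 0→1 → N1(part t1 [-])
[5] deliver 1→0 → N0(coor t1 [w])
[6] deliver 0→2 → N2(part t1 [w])
[7] timeout(0) → N0(coor t2 [w])
[8] deliver 0→2 → N2(part t2 [w])
[9] deliver 2→0 → ∅
[10] deliver 1→0 → ∅
[11] deliver 2→0 → ∅
[12] deliver 1→2 → ∅
[13] deliver 1→2 → ∅
[14] deliver 0→2 → ∅
[15] crash(2) → N2(✗part t2 [w])
[16] deliver 1→2 → ∅
[17] recover(2) → N2(part t2 [w])
[18] deliver 2→0 → ∅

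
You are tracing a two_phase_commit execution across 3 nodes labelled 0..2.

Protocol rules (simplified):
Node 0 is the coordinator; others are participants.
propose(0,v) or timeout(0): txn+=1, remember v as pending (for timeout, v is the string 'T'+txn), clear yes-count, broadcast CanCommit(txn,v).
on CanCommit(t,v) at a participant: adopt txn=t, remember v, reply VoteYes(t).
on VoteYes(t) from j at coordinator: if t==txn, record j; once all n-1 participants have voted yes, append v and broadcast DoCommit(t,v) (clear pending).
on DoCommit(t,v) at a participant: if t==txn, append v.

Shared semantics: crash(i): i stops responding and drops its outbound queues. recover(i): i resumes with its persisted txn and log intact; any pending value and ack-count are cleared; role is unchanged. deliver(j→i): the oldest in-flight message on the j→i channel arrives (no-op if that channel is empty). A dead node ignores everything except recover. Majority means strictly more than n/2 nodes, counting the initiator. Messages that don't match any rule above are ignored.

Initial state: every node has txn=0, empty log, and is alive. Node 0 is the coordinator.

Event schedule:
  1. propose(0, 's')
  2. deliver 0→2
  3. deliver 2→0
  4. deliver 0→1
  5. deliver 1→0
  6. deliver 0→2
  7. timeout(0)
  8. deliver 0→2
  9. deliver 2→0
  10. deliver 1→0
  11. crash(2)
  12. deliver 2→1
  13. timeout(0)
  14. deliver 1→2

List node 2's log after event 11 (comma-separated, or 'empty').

s

1. propose(0,'s'):  <0:coor t1 ->
2. deliver 0→2:  <2:part t1 ->
3. deliver 2→0:  nop
4. deliver 0→1:  <1:part t1 ->
5. deliver 1→0:  <0:coor t1 s>
6. deliver 0→2:  <2:part t1 s>
7. timeout(0):  <0:coor t2 s>
8. deliver 0→2:  <2:part t2 s>
9. deliver 2→0:  nop
10. deliver 1→0:  nop
11. crash(2):  <2:✗part t2 s>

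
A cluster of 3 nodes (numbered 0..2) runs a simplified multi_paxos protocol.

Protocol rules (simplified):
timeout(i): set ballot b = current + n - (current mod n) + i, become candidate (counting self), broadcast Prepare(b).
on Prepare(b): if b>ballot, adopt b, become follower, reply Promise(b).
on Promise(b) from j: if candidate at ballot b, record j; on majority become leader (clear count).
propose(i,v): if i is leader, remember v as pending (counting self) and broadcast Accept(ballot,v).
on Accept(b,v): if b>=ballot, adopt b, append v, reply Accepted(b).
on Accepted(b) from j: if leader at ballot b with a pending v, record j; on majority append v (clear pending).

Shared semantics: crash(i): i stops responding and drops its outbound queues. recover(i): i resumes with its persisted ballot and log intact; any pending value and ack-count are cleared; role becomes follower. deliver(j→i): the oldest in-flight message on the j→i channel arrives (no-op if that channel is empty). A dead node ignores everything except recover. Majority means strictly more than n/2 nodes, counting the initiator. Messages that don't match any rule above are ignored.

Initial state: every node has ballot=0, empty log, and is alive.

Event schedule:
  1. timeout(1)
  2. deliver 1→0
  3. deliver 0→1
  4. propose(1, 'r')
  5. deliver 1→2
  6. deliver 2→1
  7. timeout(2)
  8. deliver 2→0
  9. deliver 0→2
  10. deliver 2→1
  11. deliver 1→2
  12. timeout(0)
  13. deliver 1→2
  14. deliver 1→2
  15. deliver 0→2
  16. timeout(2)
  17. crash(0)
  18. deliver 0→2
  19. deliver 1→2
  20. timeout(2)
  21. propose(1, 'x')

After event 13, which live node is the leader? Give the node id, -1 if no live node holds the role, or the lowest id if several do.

2

[1] timeout(1) → N1(cand b4 [-])
[2] deliver 1→0 → N0(foll b4 [-])
[3] deliver 0→1 → N1(lead b4 [-])
[4] propose(1,'r') → ∅
[5] deliver 1→2 → N2(foll b4 [-])
[6] deliver 2→1 → ∅
[7] timeout(2) → N2(cand b8 [-])
[8] deliver 2→0 → N0(foll b8 [-])
[9] deliver 0→2 → N2(lead b8 [-])
[10] deliver 2→1 → N1(foll b8 [-])
[11] deliver 1→2 → ∅
[12] timeout(0) → N0(cand b9 [-])
[13] deliver 1→2 → ∅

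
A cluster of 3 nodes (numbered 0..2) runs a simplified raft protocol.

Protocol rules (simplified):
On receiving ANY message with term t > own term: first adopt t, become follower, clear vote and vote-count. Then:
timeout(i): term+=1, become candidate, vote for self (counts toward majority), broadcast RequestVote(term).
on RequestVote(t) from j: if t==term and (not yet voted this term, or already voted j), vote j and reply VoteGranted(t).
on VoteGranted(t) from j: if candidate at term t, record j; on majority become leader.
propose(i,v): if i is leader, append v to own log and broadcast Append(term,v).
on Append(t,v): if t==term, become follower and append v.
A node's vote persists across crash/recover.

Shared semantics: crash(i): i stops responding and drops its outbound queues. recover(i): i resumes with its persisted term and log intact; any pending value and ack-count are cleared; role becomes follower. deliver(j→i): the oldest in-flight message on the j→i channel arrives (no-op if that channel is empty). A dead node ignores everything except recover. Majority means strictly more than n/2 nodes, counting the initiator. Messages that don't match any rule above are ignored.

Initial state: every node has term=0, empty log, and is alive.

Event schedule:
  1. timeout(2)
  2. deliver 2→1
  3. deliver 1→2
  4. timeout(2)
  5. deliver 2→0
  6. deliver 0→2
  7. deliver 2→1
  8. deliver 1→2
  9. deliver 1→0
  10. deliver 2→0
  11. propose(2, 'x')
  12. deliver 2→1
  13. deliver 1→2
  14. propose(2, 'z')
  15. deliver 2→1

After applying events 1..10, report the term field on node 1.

after 1 — timeout(2): n2:cand/t1/[-]
after 2 — deliver 2→1: n1:foll/t1/[-]
after 3 — deliver 1→2: n2:lead/t1/[-]
after 4 — timeout(2): n2:cand/t2/[-]
after 5 — deliver 2→0: n0:foll/t1/[-]
after 6 — deliver 0→2: ·
after 7 — deliver 2→1: n1:foll/t2/[-]
after 8 — deliver 1→2: n2:lead/t2/[-]
after 9 — deliver 1→0: ·
after 10 — deliver 2→0: n0:foll/t2/[-]

2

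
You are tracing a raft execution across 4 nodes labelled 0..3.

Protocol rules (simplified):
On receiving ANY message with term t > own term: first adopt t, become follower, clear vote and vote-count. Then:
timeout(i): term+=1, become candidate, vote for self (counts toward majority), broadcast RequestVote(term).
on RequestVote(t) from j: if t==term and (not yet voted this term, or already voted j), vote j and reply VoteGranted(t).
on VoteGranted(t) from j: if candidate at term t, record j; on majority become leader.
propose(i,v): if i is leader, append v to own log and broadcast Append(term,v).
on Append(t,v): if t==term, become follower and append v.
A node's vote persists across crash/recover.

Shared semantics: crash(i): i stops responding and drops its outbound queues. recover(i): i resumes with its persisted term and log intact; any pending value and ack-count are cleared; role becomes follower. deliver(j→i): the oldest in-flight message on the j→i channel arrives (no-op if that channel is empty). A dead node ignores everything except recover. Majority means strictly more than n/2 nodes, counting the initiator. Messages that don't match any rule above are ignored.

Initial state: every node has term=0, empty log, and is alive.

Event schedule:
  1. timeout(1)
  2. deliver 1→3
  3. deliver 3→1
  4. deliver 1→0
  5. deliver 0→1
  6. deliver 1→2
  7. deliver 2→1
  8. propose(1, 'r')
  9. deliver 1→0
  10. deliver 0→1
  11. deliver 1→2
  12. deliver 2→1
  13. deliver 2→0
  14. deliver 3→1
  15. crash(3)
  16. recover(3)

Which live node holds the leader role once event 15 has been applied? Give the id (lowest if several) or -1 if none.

1

after 1 — timeout(1): n1:cand/t1/[-]
after 2 — deliver 1→3: n3:foll/t1/[-]
after 3 — deliver 3→1: ·
after 4 — deliver 1→0: n0:foll/t1/[-]
after 5 — deliver 0→1: n1:lead/t1/[-]
after 6 — deliver 1→2: n2:foll/t1/[-]
after 7 — deliver 2→1: ·
after 8 — propose(1,'r'): n1:lead/t1/[r]
after 9 — deliver 1→0: n0:foll/t1/[r]
after 10 — deliver 0→1: ·
after 11 — deliver 1→2: n2:foll/t1/[r]
after 12 — deliver 2→1: ·
after 13 — deliver 2→0: ·
after 14 — deliver 3→1: ·
after 15 — crash(3): n3:✗foll/t1/[-]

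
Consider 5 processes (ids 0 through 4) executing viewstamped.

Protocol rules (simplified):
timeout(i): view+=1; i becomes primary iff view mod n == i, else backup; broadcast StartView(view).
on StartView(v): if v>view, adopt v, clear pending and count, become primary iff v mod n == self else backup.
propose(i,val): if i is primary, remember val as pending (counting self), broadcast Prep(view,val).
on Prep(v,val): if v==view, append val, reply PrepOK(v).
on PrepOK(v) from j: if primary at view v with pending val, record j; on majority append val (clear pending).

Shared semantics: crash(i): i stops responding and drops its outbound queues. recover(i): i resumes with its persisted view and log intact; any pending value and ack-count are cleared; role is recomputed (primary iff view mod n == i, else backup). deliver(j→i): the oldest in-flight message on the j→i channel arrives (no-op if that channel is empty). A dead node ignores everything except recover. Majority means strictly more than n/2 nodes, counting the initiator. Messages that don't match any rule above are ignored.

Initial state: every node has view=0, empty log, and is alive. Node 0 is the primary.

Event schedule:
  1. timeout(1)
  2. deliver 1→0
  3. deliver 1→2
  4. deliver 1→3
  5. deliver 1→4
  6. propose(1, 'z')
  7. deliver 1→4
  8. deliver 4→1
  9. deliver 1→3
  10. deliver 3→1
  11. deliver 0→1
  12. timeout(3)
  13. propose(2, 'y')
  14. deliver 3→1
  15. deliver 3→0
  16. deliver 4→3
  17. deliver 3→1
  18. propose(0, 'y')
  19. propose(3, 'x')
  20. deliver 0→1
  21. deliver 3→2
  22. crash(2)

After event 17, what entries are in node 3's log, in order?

z

1. timeout(1):  <1:prim v1 ->
2. deliver 1→0:  <0:back v1 ->
3. deliver 1→2:  <2:back v1 ->
4. deliver 1→3:  <3:back v1 ->
5. deliver 1→4:  <4:back v1 ->
6. propose(1,'z'):  nop
7. deliver 1→4:  <4:back v1 z>
8. deliver 4→1:  nop
9. deliver 1→3:  <3:back v1 z>
10. deliver 3→1:  <1:prim v1 z>
11. deliver 0→1:  nop
12. timeout(3):  <3:back v2 z>
13. propose(2,'y'):  nop
14. deliver 3→1:  <1:back v2 z>
15. deliver 3→0:  <0:back v2 ->
16. deliver 4→3:  nop
17. deliver 3→1:  nop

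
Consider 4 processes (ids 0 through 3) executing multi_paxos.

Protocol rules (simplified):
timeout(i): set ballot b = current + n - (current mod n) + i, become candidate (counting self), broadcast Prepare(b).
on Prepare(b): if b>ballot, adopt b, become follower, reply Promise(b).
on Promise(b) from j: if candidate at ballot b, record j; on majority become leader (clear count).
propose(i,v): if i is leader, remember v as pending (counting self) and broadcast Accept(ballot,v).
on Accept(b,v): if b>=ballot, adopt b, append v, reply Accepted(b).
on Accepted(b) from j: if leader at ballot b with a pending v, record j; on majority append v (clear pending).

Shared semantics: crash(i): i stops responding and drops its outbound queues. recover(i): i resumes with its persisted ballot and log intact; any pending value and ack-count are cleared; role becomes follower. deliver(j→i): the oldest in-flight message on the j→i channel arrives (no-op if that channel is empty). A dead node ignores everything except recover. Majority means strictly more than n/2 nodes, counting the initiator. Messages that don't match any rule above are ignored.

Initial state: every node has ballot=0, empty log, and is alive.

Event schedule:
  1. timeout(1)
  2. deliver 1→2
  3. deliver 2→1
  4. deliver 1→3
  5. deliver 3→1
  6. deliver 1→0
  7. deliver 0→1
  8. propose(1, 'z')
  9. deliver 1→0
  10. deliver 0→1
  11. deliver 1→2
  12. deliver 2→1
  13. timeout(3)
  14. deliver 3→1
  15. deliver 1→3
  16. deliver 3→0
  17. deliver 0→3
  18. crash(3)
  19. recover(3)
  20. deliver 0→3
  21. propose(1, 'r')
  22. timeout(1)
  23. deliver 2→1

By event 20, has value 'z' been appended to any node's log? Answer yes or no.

e1 timeout(1): 1[cand,b=5,-]
e2 deliver 1→2: 2[foll,b=5,-]
e3 deliver 2→1: ·
e4 deliver 1→3: 3[foll,b=5,-]
e5 deliver 3→1: 1[lead,b=5,-]
e6 deliver 1→0: 0[foll,b=5,-]
e7 deliver 0→1: ·
e8 propose(1,'z'): ·
e9 deliver 1→0: 0[foll,b=5,z]
e10 deliver 0→1: ·
e11 deliver 1→2: 2[foll,b=5,z]
e12 deliver 2→1: 1[lead,b=5,z]
e13 timeout(3): 3[cand,b=11,-]
e14 deliver 3→1: 1[foll,b=11,z]
e15 deliver 1→3: ·
e16 deliver 3→0: 0[foll,b=11,z]
e17 deliver 0→3: ·
e18 crash(3): 3[✗cand,b=11,-]
e19 recover(3): 3[foll,b=11,-]
e20 deliver 0→3: ·

yes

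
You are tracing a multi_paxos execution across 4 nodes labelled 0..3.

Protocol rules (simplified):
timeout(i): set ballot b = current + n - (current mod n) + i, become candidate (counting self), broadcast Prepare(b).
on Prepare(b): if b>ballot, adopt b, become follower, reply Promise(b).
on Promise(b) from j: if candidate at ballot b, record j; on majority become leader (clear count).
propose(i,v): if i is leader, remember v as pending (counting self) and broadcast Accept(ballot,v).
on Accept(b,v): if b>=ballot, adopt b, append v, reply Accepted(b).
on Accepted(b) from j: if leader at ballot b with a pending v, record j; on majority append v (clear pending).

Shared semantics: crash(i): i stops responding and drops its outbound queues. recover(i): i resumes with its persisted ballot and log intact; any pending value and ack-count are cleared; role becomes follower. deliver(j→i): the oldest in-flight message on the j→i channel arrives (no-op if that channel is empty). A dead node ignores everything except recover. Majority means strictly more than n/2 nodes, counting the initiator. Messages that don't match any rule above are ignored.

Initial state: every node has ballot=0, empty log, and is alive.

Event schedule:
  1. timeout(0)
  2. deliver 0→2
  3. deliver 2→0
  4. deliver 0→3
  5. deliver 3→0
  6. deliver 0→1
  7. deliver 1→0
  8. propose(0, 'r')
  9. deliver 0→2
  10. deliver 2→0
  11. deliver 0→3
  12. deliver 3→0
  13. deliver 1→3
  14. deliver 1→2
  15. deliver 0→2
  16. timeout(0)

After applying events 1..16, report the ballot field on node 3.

step 1 timeout(0): 0={cand,b=4,log=-}
step 2 deliver 0→2: 2={foll,b=4,log=-}
step 3 deliver 2→0: —
step 4 deliver 0→3: 3={foll,b=4,log=-}
step 5 deliver 3→0: 0={lead,b=4,log=-}
step 6 deliver 0→1: 1={foll,b=4,log=-}
step 7 deliver 1→0: —
step 8 propose(0,'r'): —
step 9 deliver 0→2: 2={foll,b=4,log=r}
step 10 deliver 2→0: —
step 11 deliver 0→3: 3={foll,b=4,log=r}
step 12 deliver 3→0: 0={lead,b=4,log=r}
step 13 deliver 1→3: —
step 14 deliver 1→2: —
step 15 deliver 0→2: —
step 16 timeout(0): 0={cand,b=8,log=r}

4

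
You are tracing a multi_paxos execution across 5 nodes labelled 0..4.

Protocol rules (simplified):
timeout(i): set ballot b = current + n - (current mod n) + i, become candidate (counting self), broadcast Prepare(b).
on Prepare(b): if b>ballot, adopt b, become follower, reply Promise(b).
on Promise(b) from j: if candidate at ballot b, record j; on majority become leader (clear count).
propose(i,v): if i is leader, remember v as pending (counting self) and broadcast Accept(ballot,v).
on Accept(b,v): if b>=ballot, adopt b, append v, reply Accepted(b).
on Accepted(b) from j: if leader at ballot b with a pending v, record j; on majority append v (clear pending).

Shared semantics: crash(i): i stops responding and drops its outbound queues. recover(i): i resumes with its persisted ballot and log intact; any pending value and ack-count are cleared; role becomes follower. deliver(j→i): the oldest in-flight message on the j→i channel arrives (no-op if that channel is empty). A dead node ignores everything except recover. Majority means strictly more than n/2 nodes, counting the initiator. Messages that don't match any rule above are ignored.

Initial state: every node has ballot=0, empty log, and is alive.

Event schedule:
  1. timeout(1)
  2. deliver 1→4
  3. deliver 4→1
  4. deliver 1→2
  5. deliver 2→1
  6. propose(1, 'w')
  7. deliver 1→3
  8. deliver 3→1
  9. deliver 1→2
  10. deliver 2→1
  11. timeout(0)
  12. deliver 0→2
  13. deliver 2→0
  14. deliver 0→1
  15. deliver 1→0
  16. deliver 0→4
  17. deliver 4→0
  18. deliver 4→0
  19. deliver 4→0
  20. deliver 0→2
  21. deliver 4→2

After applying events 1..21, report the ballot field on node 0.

1. timeout(1):  <1:cand b6 ->
2. deliver 1→4:  <4:foll b6 ->
3. deliver 4→1:  nop
4. deliver 1→2:  <2:foll b6 ->
5. deliver 2→1:  <1:lead b6 ->
6. propose(1,'w'):  nop
7. deliver 1→3:  <3:foll b6 ->
8. deliver 3→1:  nop
9. deliver 1→2:  <2:foll b6 w>
10. deliver 2→1:  nop
11. timeout(0):  <0:cand b5 ->
12. deliver 0→2:  nop
13. deliver 2→0:  nop
14. deliver 0→1:  nop
15. deliver 1→0:  <0:foll b6 ->
16. deliver 0→4:  nop
17. deliver 4→0:  nop
18. deliver 4→0:  nop
19. deliver 4→0:  nop
20. deliver 0→2:  nop
21. deliver 4→2:  nop

6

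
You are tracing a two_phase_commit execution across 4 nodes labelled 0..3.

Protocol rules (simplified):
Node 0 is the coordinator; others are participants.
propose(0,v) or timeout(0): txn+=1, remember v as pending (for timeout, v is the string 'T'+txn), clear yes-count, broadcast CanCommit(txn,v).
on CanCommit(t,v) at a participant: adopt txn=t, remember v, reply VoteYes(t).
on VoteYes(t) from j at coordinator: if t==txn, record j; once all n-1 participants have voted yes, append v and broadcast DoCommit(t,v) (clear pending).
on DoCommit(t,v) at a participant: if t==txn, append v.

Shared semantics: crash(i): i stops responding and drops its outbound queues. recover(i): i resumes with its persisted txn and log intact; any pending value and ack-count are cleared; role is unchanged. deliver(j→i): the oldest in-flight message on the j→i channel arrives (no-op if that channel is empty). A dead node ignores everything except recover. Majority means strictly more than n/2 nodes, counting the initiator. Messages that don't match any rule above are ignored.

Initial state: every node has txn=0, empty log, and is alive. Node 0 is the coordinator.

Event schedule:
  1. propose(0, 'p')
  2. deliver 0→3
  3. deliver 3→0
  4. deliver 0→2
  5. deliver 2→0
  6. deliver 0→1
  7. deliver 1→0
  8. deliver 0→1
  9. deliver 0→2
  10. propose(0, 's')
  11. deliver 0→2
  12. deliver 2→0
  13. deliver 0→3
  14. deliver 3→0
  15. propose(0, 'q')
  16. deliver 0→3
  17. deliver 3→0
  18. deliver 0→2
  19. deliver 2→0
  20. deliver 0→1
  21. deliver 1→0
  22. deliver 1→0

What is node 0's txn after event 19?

3

[1] propose(0,'p') → N0(coor t1 [-])
[2] deliver 0→3 → N3(part t1 [-])
[3] deliver 3→0 → ∅
[4] deliver 0→2 → N2(part t1 [-])
[5] deliver 2→0 → ∅
[6] deliver 0→1 → N1(part t1 [-])
[7] deliver 1→0 → N0(coor t1 [p])
[8] deliver 0→1 → N1(part t1 [p])
[9] deliver 0→2 → N2(part t1 [p])
[10] propose(0,'s') → N0(coor t2 [p])
[11] deliver 0→2 → N2(part t2 [p])
[12] deliver 2→0 → ∅
[13] deliver 0→3 → N3(part t1 [p])
[14] deliver 3→0 → ∅
[15] propose(0,'q') → N0(coor t3 [p])
[16] deliver 0→3 → N3(part t2 [p])
[17] deliver 3→0 → ∅
[18] deliver 0→2 → N2(part t3 [p])
[19] deliver 2→0 → ∅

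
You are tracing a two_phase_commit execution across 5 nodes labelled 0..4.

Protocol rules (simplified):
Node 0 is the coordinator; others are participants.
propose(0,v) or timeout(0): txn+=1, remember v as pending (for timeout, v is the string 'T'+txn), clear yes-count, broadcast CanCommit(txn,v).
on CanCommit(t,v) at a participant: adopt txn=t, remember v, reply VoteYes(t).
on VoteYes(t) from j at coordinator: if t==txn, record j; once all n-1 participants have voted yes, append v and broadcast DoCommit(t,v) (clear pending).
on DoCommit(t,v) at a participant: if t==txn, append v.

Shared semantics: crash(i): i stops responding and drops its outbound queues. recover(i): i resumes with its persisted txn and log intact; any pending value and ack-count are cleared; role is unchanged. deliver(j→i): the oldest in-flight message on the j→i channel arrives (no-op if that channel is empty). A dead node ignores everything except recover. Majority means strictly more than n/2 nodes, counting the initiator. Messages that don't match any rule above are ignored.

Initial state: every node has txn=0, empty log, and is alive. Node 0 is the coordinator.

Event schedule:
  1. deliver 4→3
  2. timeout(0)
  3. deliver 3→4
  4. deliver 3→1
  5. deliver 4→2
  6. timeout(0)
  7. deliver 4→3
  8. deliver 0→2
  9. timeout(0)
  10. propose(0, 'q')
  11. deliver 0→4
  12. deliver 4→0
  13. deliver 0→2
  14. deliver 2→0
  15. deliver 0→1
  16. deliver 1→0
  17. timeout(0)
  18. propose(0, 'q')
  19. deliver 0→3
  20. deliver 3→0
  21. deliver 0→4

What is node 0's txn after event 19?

1. deliver 4→3:  nop
2. timeout(0):  <0:coor t1 ->
3. deliver 3→4:  nop
4. deliver 3→1:  nop
5. deliver 4→2:  nop
6. timeout(0):  <0:coor t2 ->
7. deliver 4→3:  nop
8. deliver 0→2:  <2:part t1 ->
9. timeout(0):  <0:coor t3 ->
10. propose(0,'q'):  <0:coor t4 ->
11. deliver 0→4:  <4:part t1 ->
12. deliver 4→0:  nop
13. deliver 0→2:  <2:part t2 ->
14. deliver 2→0:  nop
15. deliver 0→1:  <1:part t1 ->
16. deliver 1→0:  nop
17. timeout(0):  <0:coor t5 ->
18. propose(0,'q'):  <0:coor t6 ->
19. deliver 0→3:  <3:part t1 ->

6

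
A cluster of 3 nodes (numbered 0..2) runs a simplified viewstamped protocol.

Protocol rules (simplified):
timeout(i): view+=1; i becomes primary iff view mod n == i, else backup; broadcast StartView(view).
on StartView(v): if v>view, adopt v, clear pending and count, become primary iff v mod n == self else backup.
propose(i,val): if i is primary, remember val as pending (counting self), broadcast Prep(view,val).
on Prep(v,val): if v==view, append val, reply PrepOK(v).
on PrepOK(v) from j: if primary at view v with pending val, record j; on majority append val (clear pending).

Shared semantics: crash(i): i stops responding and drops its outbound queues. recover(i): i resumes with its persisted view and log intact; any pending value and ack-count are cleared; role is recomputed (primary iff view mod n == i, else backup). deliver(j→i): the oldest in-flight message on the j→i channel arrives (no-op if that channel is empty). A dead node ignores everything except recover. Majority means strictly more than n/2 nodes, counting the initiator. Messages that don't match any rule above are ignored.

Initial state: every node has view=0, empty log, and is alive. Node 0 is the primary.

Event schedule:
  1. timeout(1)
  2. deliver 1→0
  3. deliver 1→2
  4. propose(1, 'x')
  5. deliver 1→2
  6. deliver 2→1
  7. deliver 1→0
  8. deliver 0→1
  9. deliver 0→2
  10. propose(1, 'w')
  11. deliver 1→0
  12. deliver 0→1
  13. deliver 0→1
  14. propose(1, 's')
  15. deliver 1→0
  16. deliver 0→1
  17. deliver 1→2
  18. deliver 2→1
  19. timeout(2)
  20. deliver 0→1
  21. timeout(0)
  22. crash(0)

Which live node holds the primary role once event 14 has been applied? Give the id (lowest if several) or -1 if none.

step 1 timeout(1): 1={prim,v=1,log=-}
step 2 deliver 1→0: 0={back,v=1,log=-}
step 3 deliver 1→2: 2={back,v=1,log=-}
step 4 propose(1,'x'): —
step 5 deliver 1→2: 2={back,v=1,log=x}
step 6 deliver 2→1: 1={prim,v=1,log=x}
step 7 deliver 1→0: 0={back,v=1,log=x}
step 8 deliver 0→1: —
step 9 deliver 0→2: —
step 10 propose(1,'w'): —
step 11 deliver 1→0: 0={back,v=1,log=x,w}
step 12 deliver 0→1: 1={prim,v=1,log=x,w}
step 13 deliver 0→1: —
step 14 propose(1,'s'): —

1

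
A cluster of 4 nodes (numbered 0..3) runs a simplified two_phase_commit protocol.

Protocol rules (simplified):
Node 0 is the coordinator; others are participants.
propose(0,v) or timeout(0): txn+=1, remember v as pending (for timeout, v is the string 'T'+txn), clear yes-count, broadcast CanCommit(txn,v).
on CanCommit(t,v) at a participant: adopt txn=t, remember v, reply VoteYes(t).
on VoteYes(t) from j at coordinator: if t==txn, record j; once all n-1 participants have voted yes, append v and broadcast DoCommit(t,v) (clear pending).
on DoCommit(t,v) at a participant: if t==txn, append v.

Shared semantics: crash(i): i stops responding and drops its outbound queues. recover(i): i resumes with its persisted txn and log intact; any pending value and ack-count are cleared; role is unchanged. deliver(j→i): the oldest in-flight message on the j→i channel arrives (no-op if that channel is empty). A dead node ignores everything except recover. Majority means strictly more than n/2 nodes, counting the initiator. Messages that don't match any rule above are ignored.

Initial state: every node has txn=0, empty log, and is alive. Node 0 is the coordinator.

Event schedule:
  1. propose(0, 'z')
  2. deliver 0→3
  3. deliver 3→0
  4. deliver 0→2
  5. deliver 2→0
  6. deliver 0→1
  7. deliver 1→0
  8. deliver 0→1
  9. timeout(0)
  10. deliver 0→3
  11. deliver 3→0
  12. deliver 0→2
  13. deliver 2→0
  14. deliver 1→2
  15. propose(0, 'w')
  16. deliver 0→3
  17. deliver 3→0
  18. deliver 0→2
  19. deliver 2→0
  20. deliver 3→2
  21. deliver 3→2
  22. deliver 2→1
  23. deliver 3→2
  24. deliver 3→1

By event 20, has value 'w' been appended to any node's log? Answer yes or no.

no

1. propose(0,'z'):  <0:coor t1 ->
2. deliver 0→3:  <3:part t1 ->
3. deliver 3→0:  nop
4. deliver 0→2:  <2:part t1 ->
5. deliver 2→0:  nop
6. deliver 0→1:  <1:part t1 ->
7. deliver 1→0:  <0:coor t1 z>
8. deliver 0→1:  <1:part t1 z>
9. timeout(0):  <0:coor t2 z>
10. deliver 0→3:  <3:part t1 z>
11. deliver 3→0:  nop
12. deliver 0→2:  <2:part t1 z>
13. deliver 2→0:  nop
14. deliver 1→2:  nop
15. propose(0,'w'):  <0:coor t3 z>
16. deliver 0→3:  <3:part t2 z>
17. deliver 3→0:  nop
18. deliver 0→2:  <2:part t2 z>
19. deliver 2→0:  nop
20. deliver 3→2:  nop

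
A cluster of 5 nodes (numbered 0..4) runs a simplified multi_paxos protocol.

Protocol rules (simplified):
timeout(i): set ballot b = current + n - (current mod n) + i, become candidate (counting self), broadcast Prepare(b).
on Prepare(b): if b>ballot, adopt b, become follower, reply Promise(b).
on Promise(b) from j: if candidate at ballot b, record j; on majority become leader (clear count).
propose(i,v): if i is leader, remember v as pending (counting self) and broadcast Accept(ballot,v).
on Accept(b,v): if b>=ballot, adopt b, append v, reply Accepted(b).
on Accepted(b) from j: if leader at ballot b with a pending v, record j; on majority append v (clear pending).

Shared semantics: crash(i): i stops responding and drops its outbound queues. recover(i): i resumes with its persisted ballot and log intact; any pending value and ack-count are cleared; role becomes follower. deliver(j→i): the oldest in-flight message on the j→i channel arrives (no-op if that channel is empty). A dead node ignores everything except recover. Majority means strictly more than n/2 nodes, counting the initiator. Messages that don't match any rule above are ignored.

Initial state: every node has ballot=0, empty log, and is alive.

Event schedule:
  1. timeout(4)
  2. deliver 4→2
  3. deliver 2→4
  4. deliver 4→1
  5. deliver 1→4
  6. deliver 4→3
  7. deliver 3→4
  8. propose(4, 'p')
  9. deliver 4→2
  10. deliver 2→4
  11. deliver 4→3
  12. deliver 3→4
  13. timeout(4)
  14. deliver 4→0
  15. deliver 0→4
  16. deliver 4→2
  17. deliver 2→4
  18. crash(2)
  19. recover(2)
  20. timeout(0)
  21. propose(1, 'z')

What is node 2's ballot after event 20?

after 1 — timeout(4): n4:cand/b9/[-]
after 2 — deliver 4→2: n2:foll/b9/[-]
after 3 — deliver 2→4: ·
after 4 — deliver 4→1: n1:foll/b9/[-]
after 5 — deliver 1→4: n4:lead/b9/[-]
after 6 — deliver 4→3: n3:foll/b9/[-]
after 7 — deliver 3→4: ·
after 8 — propose(4,'p'): ·
after 9 — deliver 4→2: n2:foll/b9/[p]
after 10 — deliver 2→4: ·
after 11 — deliver 4→3: n3:foll/b9/[p]
after 12 — deliver 3→4: n4:lead/b9/[p]
after 13 — timeout(4): n4:cand/b14/[p]
after 14 — deliver 4→0: n0:foll/b9/[-]
after 15 — deliver 0→4: ·
after 16 — deliver 4→2: n2:foll/b14/[p]
after 17 — deliver 2→4: ·
after 18 — crash(2): n2:✗foll/b14/[p]
after 19 — recover(2): n2:foll/b14/[p]
after 20 — timeout(0): n0:cand/b10/[-]

14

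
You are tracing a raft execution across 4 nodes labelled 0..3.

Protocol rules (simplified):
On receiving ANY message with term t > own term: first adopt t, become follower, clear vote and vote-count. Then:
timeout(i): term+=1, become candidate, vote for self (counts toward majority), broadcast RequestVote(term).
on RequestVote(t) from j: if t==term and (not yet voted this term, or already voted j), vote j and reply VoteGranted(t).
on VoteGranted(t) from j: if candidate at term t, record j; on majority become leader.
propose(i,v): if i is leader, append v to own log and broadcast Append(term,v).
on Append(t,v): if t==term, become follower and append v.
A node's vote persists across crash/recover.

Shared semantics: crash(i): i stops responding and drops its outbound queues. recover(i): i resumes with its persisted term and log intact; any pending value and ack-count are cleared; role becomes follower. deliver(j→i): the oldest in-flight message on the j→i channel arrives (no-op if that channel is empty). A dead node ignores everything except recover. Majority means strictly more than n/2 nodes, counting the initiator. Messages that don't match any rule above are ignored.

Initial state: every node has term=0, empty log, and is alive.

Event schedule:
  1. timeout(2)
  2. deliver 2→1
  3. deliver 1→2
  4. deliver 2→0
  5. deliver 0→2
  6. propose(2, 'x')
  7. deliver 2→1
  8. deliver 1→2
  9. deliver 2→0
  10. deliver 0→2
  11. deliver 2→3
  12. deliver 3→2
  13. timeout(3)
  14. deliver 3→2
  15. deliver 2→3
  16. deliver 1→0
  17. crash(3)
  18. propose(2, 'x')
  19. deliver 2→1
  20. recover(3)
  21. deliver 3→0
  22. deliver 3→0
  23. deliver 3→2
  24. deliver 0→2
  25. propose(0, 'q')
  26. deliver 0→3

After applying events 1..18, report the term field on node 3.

2

after 1 — timeout(2): n2:cand/t1/[-]
after 2 — deliver 2→1: n1:foll/t1/[-]
after 3 — deliver 1→2: ·
after 4 — deliver 2→0: n0:foll/t1/[-]
after 5 — deliver 0→2: n2:lead/t1/[-]
after 6 — propose(2,'x'): n2:lead/t1/[x]
after 7 — deliver 2→1: n1:foll/t1/[x]
after 8 — deliver 1→2: ·
after 9 — deliver 2→0: n0:foll/t1/[x]
after 10 — deliver 0→2: ·
after 11 — deliver 2→3: n3:foll/t1/[-]
after 12 — deliver 3→2: ·
after 13 — timeout(3): n3:cand/t2/[-]
after 14 — deliver 3→2: n2:foll/t2/[x]
after 15 — deliver 2→3: ·
after 16 — deliver 1→0: ·
after 17 — crash(3): n3:✗cand/t2/[-]
after 18 — propose(2,'x'): ·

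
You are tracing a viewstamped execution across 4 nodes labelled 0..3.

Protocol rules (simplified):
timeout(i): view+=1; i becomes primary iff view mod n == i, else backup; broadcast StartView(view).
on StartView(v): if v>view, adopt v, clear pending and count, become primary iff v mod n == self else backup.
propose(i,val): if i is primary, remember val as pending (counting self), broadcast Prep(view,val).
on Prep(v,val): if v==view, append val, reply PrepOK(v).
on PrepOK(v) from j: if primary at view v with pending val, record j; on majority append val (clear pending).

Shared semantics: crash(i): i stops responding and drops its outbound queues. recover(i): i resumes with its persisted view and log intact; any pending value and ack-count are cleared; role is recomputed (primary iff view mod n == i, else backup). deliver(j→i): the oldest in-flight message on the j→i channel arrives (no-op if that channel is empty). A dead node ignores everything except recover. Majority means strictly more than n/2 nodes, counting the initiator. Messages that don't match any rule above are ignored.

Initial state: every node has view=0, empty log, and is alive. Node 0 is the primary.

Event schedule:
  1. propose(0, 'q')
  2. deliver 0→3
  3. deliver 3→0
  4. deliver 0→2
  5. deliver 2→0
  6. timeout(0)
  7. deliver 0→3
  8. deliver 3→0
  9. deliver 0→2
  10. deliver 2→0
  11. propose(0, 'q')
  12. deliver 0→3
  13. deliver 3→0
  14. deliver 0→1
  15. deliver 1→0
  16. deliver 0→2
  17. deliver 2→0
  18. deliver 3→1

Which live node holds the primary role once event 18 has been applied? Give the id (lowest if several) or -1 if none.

step 1 propose(0,'q'): —
step 2 deliver 0→3: 3={back,v=0,log=q}
step 3 deliver 3→0: —
step 4 deliver 0→2: 2={back,v=0,log=q}
step 5 deliver 2→0: 0={prim,v=0,log=q}
step 6 timeout(0): 0={back,v=1,log=q}
step 7 deliver 0→3: 3={back,v=1,log=q}
step 8 deliver 3→0: —
step 9 deliver 0→2: 2={back,v=1,log=q}
step 10 deliver 2→0: —
step 11 propose(0,'q'): —
step 12 deliver 0→3: —
step 13 deliver 3→0: —
step 14 deliver 0→1: 1={back,v=0,log=q}
step 15 deliver 1→0: —
step 16 deliver 0→2: —
step 17 deliver 2→0: —
step 18 deliver 3→1: —

-1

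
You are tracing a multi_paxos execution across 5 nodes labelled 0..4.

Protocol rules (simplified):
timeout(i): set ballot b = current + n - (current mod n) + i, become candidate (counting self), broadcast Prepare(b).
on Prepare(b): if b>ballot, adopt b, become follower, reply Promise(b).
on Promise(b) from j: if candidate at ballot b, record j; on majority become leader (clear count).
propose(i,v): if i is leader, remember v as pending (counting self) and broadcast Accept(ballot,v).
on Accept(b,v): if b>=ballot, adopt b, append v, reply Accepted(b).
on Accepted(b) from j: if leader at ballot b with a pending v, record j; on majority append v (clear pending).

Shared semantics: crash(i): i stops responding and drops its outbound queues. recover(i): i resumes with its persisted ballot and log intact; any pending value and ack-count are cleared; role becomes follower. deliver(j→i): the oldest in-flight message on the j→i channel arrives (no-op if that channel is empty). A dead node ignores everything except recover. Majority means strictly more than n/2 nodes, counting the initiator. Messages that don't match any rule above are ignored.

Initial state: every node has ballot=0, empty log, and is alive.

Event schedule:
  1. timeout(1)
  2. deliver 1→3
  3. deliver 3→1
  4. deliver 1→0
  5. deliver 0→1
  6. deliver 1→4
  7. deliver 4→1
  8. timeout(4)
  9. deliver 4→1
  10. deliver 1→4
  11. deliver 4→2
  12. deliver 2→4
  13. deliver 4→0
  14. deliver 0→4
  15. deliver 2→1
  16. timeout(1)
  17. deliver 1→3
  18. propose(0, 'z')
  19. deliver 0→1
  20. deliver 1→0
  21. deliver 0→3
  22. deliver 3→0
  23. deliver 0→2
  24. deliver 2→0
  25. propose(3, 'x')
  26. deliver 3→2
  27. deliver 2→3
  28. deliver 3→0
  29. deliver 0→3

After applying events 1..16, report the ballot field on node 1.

16

[1] timeout(1) → N1(cand b6 [-])
[2] deliver 1→3 → N3(foll b6 [-])
[3] deliver 3→1 → ∅
[4] deliver 1→0 → N0(foll b6 [-])
[5] deliver 0→1 → N1(lead b6 [-])
[6] deliver 1→4 → N4(foll b6 [-])
[7] deliver 4→1 → ∅
[8] timeout(4) → N4(cand b14 [-])
[9] deliver 4→1 → N1(foll b14 [-])
[10] deliver 1→4 → ∅
[11] deliver 4→2 → N2(foll b14 [-])
[12] deliver 2→4 → N4(lead b14 [-])
[13] deliver 4→0 → N0(foll b14 [-])
[14] deliver 0→4 → ∅
[15] deliver 2→1 → ∅
[16] timeout(1) → N1(cand b16 [-])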